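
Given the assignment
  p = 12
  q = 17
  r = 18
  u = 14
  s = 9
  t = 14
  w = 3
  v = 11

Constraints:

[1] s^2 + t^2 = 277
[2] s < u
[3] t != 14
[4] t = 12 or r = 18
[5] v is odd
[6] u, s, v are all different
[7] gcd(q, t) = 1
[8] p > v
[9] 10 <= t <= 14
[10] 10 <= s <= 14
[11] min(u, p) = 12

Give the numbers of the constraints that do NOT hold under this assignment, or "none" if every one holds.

The assignment fails constraints 3 and 10.

[1] s^2 + t^2 = 9^2 + 14^2 = 81 + 196 = 277 — holds.
[2] s = 9, u = 14; 9 < 14 — holds.
[3] t = 14, but 14 is required to differ — fails.
[4] t = 14 ≠ 12, but r = 18 = 18 (second disjunct) — holds.
[5] v = 11 is odd — holds.
[6] values 14, 9, 11 are pairwise distinct — holds.
[7] gcd(17, 14) = 1 — holds.
[8] p = 12, v = 11; 12 > 11 — holds.
[9] t = 14 lies in [10, 14] — holds.
[10] s = 9 is outside [10, 14] — fails.
[11] min(14, 12) = 12 — holds.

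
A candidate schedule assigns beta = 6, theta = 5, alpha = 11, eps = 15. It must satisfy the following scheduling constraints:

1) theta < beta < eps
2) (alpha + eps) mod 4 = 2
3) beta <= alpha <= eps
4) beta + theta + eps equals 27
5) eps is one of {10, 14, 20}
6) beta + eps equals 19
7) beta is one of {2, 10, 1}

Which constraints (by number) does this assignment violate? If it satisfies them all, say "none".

1) values 5 < 6 < 15  ✓
2) alpha + eps = 26; 26 mod 4 = 2  ✓
3) values 6 <= 11 <= 15  ✓
4) beta + theta + eps = 6 + 5 + 15 = 26, not 27  ✗
5) eps = 15 is not in {10, 14, 20}  ✗
6) beta + eps = 6 + 15 = 21, not 19  ✗
7) beta = 6 is not in {2, 10, 1}  ✗

The assignment fails constraints 4, 5, 6, and 7.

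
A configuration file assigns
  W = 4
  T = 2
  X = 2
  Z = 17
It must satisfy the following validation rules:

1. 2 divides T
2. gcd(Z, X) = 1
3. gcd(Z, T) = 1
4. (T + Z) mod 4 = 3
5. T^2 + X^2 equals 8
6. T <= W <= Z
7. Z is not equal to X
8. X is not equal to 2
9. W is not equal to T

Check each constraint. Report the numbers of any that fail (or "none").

1. 2 / 2 = 1, so 2 divides 2 — OK.
2. gcd(17, 2) = 1 — OK.
3. gcd(17, 2) = 1 — OK.
4. T + Z = 19; 19 mod 4 = 3 — OK.
5. T^2 + X^2 = 2^2 + 2^2 = 4 + 4 = 8 — OK.
6. values 2 <= 4 <= 17 — OK.
7. Z = 17, X = 2; distinct — OK.
8. X = 2, but 2 is required to differ — violated.
9. W = 4, T = 2; distinct — OK.

No — constraint 8 is not satisfied.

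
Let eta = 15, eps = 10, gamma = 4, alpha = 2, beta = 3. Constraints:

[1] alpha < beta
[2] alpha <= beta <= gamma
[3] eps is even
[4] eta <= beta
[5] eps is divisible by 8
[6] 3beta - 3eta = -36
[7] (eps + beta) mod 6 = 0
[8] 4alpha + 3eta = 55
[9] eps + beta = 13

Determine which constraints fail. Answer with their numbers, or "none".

[1] alpha = 2, beta = 3; 2 < 3 — holds.
[2] values 2 <= 3 <= 4 — holds.
[3] eps = 10 is even — holds.
[4] eta = 15, beta = 3; 15 > 3 (want ≤) — fails.
[5] 10 = 8*1 + 2, so 8 does not divide 10 — fails.
[6] 3beta - 3eta = 3(3) - 3(15) = -36 — holds.
[7] eps + beta = 13; 13 mod 6 = 1, not 0 — fails.
[8] 4alpha + 3eta = 4(2) + 3(15) = 53, not 55 — fails.
[9] eps + beta = 10 + 3 = 13 — holds.

Violated: 4, 5, 7, and 8.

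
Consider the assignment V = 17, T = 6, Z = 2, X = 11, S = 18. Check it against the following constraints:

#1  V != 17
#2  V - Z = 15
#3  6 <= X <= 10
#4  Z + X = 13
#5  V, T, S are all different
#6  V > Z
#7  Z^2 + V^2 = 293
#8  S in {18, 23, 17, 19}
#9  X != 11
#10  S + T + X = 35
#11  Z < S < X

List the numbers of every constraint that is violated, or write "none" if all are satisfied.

The assignment fails constraints 1, 3, 9, 11.

#1 V = 17, but 17 is required to differ — violated.
#2 V - Z = 17 - 2 = 15 — OK.
#3 X = 11 is outside [6, 10] — violated.
#4 Z + X = 2 + 11 = 13 — OK.
#5 values 17, 6, 18 are pairwise distinct — OK.
#6 V = 17, Z = 2; 17 > 2 — OK.
#7 Z^2 + V^2 = 2^2 + 17^2 = 4 + 289 = 293 — OK.
#8 S = 18 is in {18, 23, 17, 19} — OK.
#9 X = 11, but 11 is required to differ — violated.
#10 S + T + X = 18 + 6 + 11 = 35 — OK.
#11 values 2, 18, 11; S = 18 is not < X = 11 — violated.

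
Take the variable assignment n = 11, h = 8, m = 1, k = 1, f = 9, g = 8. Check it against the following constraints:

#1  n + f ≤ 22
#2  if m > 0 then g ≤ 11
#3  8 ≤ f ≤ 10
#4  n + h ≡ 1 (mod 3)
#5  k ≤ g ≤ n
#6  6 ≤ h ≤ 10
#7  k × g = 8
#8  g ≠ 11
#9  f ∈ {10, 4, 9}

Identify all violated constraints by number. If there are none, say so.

The assignment satisfies every constraint.

#1 n + f = 11 + 9 = 20; 20 ≤ 22  ✓
#2 m = 1 > 0, so we need g ≤ 11; g = 8 ≤ 11  ✓
#3 f = 9 lies in [8, 10]  ✓
#4 n + h = 19; 19 mod 3 = 1  ✓
#5 values 1 ≤ 8 ≤ 11  ✓
#6 h = 8 lies in [6, 10]  ✓
#7 k × g = 1 × 8 = 8  ✓
#8 g = 8, and 8 ≠ 11  ✓
#9 f = 9 is in {10, 4, 9}  ✓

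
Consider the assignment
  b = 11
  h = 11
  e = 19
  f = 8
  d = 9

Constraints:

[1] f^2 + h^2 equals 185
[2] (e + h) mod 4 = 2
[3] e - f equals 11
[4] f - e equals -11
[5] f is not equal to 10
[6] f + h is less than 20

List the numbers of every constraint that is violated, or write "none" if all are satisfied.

All constraints are satisfied.

[1] f^2 + h^2 = 8^2 + 11^2 = 64 + 121 = 185  yes
[2] e + h = 30; 30 mod 4 = 2  yes
[3] e - f = 19 - 8 = 11  yes
[4] f - e = 8 - 19 = -11  yes
[5] f = 8, and 8 ≠ 10  yes
[6] f + h = 8 + 11 = 19; 19 < 20  yes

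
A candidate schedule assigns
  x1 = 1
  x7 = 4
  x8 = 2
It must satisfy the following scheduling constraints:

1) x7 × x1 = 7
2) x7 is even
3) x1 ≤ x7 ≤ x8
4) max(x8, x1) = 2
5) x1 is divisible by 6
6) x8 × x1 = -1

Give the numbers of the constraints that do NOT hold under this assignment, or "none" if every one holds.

No — constraints 1, 3, 5, and 6 are not satisfied.

1) x7 × x1 = 4 × 1 = 4, not 7 — does not hold.
2) x7 = 4 is even — holds.
3) values 1, 4, 2; x7 = 4 is not ≤ x8 = 2 — does not hold.
4) max(2, 1) = 2 — holds.
5) 1 = 6×0 + 1, so 6 does not divide 1 — does not hold.
6) x8 × x1 = 2 × 1 = 2, not -1 — does not hold.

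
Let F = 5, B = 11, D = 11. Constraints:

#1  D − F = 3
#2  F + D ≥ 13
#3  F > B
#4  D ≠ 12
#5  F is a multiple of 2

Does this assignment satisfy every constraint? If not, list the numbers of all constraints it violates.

#1 D − F = 11 − 5 = 6, not 3  fails
#2 F + D = 5 + 11 = 16; 16 ≥ 13  holds
#3 F = 5, B = 11; 5 ≤ 11 (want >)  fails
#4 D = 11, and 11 ≠ 12  holds
#5 5 = 2×2 + 1, so 2 does not divide 5  fails

No — constraints 1, 3, 5 are not satisfied.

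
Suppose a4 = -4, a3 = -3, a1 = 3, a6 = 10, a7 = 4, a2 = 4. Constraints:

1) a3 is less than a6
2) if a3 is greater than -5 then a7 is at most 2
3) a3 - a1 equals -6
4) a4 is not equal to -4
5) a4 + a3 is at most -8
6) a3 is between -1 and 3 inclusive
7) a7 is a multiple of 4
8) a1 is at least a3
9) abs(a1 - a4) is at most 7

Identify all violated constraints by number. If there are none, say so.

1) a3 = -3, a6 = 10; -3 < 10 — holds.
2) a3 = -3 > -5, so we need a7 ≤ 2; but a7 = 4 > 2 — fails.
3) a3 - a1 = -3 - 3 = -6 — holds.
4) a4 = -4, but -4 is required to differ — fails.
5) a4 + a3 = -4 + (-3) = -7; -7 > -8, bound -8 not met — fails.
6) a3 = -3 is outside [-1, 3] — fails.
7) 4 / 4 = 1, so 4 divides 4 — holds.
8) a1 = 3, a3 = -3; 3 ≥ -3 — holds.
9) abs(3 - (-4)) = 7; 7 ≤ 7 — holds.

No — constraints 2, 4, 5, and 6 are not satisfied.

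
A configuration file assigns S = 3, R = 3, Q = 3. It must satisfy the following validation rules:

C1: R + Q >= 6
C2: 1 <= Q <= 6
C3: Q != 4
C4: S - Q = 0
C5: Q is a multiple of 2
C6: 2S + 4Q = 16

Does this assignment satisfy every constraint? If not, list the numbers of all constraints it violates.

C1: R + Q = 3 + 3 = 6; 6 ≥ 6 — satisfied.
C2: Q = 3 lies in [1, 6] — satisfied.
C3: Q = 3, and 3 ≠ 4 — satisfied.
C4: S - Q = 3 - 3 = 0 — satisfied.
C5: 3 = 2*1 + 1, so 2 does not divide 3 — violated.
C6: 2S + 4Q = 2(3) + 4(3) = 18, not 16 — violated.

Constraints 5 and 6 are violated.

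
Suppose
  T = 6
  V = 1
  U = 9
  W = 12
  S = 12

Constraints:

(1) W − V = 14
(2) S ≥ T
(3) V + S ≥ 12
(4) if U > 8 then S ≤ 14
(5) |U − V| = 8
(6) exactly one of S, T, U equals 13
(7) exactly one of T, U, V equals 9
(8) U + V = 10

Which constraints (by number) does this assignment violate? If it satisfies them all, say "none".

The assignment fails constraints 1, 6.

(1) W − V = 12 − 1 = 11, not 14  FAIL
(2) S = 12, T = 6; 12 ≥ 6  OK
(3) V + S = 1 + 12 = 13; 13 ≥ 12  OK
(4) U = 9 > 8, so we need S ≤ 14; S = 12 ≤ 14  OK
(5) |9 − 1| = 8  OK
(6) S=12, T=6, U=9; 0 of them equal 13, not exactly one  FAIL
(7) T=6, U=9, V=1; 1 of them equals 9  OK
(8) U + V = 9 + 1 = 10  OK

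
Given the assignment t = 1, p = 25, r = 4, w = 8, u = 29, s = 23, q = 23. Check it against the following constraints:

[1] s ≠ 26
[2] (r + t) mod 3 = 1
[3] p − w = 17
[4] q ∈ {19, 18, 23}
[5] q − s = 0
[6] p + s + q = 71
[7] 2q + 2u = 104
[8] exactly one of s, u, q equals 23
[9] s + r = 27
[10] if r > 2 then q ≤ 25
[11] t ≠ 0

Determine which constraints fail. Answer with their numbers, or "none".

Violated: 2, 8.

[1] s = 23, and 23 ≠ 26 — OK.
[2] r + t = 5; 5 mod 3 = 2, not 1 — violated.
[3] p − w = 25 − 8 = 17 — OK.
[4] q = 23 is in {19, 18, 23} — OK.
[5] q − s = 23 − 23 = 0 — OK.
[6] p + s + q = 25 + 23 + 23 = 71 — OK.
[7] 2q + 2u = 2(23) + 2(29) = 104 — OK.
[8] s=23, u=29, q=23; 2 of them equal 23, not exactly one — violated.
[9] s + r = 23 + 4 = 27 — OK.
[10] r = 4 > 2, so we need q ≤ 25; q = 23 ≤ 25 — OK.
[11] t = 1, and 1 ≠ 0 — OK.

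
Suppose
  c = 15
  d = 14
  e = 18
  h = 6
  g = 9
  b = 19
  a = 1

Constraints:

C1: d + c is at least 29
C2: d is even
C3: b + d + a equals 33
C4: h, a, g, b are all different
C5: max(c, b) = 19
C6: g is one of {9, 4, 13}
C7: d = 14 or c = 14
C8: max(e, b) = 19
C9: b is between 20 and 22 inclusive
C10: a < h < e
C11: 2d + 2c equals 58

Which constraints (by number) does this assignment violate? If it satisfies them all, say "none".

C1: d + c = 14 + 15 = 29; 29 ≥ 29  true
C2: d = 14 is even  true
C3: b + d + a = 19 + 14 + 1 = 34, not 33  false
C4: values 6, 1, 9, 19 are pairwise distinct  true
C5: max(15, 19) = 19  true
C6: g = 9 is in {9, 4, 13}  true
C7: d = 14 = 14 (first disjunct)  true
C8: max(18, 19) = 19  true
C9: b = 19 is outside [20, 22]  false
C10: values 1 < 6 < 18  true
C11: 2d + 2c = 2(14) + 2(15) = 58  true

Constraints 3, 9 are violated.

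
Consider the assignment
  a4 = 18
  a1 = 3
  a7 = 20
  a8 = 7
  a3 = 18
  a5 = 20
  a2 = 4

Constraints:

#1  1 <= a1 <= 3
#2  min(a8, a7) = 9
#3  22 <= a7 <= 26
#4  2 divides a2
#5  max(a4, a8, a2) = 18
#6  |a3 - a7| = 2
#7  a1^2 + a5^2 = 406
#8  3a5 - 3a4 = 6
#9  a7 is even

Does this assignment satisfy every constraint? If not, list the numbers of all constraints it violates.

Violated: 2, 3, 7.

#1 a1 = 3 lies in [1, 3] — holds.
#2 min(7, 20) = 7, not 9 — fails.
#3 a7 = 20 is outside [22, 26] — fails.
#4 4 / 2 = 2, so 2 divides 4 — holds.
#5 max(18, 7, 4) = 18 — holds.
#6 |18 - 20| = 2 — holds.
#7 a1^2 + a5^2 = 3^2 + 20^2 = 9 + 400 = 409, not 406 — fails.
#8 3a5 - 3a4 = 3(20) - 3(18) = 6 — holds.
#9 a7 = 20 is even — holds.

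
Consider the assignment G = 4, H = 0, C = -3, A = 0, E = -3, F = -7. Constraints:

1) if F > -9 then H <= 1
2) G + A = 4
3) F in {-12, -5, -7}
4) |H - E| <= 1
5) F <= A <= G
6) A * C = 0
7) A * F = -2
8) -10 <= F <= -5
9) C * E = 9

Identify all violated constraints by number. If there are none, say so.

No — constraints 4, 7 are not satisfied.

1) F = -7 > -9, so we need H ≤ 1; H = 0 ≤ 1 — holds.
2) G + A = 4 + 0 = 4 — holds.
3) F = -7 is in {-12, -5, -7} — holds.
4) |0 - (-3)| = 3; 3 > 1, exceeds bound 1 — does not hold.
5) values -7 <= 0 <= 4 — holds.
6) A * C = 0 * (-3) = 0 — holds.
7) A * F = 0 * (-7) = 0, not -2 — does not hold.
8) F = -7 lies in [-10, -5] — holds.
9) C * E = -3 * (-3) = 9 — holds.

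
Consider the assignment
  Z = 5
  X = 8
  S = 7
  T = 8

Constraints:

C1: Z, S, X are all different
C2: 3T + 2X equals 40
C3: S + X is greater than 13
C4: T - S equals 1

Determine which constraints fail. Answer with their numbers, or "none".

The assignment satisfies every constraint.

C1: values 5, 7, 8 are pairwise distinct  true
C2: 3T + 2X = 3(8) + 2(8) = 40  true
C3: S + X = 7 + 8 = 15; 15 > 13  true
C4: T - S = 8 - 7 = 1  true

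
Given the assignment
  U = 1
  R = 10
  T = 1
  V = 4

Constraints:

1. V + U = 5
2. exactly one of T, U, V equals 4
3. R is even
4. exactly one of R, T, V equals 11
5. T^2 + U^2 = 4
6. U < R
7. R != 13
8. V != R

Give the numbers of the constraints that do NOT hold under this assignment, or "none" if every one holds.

1. V + U = 4 + 1 = 5  ✓
2. T=1, U=1, V=4; 1 of them equals 4  ✓
3. R = 10 is even  ✓
4. R=10, T=1, V=4; 0 of them equal 11, not exactly one  ✗
5. T^2 + U^2 = 1^2 + 1^2 = 1 + 1 = 2, not 4  ✗
6. U = 1, R = 10; 1 < 10  ✓
7. R = 10, and 10 ≠ 13  ✓
8. V = 4, R = 10; distinct  ✓

The assignment fails constraints 4 and 5.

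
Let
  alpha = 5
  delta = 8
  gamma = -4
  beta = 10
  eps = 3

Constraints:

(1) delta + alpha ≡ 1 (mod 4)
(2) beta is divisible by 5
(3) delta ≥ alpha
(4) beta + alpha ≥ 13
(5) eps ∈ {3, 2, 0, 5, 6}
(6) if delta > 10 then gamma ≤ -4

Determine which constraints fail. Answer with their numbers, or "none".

(1) delta + alpha = 13; 13 mod 4 = 1  OK
(2) 10 / 5 = 2, so 5 divides 10  OK
(3) delta = 8, alpha = 5; 8 ≥ 5  OK
(4) beta + alpha = 10 + 5 = 15; 15 ≥ 13  OK
(5) eps = 3 is in {3, 2, 0, 5, 6}  OK
(6) delta = 8, not > 10; antecedent false, conditional vacuously true  OK

No violations.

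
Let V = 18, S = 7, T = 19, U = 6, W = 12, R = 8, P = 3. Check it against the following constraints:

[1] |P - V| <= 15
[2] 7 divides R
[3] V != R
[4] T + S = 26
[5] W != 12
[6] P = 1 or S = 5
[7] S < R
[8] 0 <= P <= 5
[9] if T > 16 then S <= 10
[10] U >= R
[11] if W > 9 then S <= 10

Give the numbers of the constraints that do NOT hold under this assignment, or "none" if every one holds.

Constraints 2, 5, 6, and 10 are violated.

[1] |3 - 18| = 15; 15 ≤ 15  yes
[2] 8 = 7*1 + 1, so 7 does not divide 8  no
[3] V = 18, R = 8; distinct  yes
[4] T + S = 19 + 7 = 26  yes
[5] W = 12, but 12 is required to differ  no
[6] P = 3 ≠ 1 and S = 7 ≠ 5; both disjuncts false  no
[7] S = 7, R = 8; 7 < 8  yes
[8] P = 3 lies in [0, 5]  yes
[9] T = 19 > 16, so we need S ≤ 10; S = 7 ≤ 10  yes
[10] U = 6, R = 8; 6 < 8 (want ≥)  no
[11] W = 12 > 9, so we need S ≤ 10; S = 7 ≤ 10  yes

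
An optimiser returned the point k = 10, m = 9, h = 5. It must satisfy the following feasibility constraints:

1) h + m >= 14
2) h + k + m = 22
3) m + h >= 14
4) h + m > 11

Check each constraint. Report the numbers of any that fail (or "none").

1) h + m = 5 + 9 = 14; 14 ≥ 14  OK
2) h + k + m = 5 + 10 + 9 = 24, not 22  FAIL
3) m + h = 9 + 5 = 14; 14 ≥ 14  OK
4) h + m = 5 + 9 = 14; 14 > 11  OK

Violated: 2.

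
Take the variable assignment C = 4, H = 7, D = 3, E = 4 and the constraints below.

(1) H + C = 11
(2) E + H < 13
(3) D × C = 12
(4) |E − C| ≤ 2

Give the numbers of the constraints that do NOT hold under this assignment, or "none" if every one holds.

No violations.

(1) H + C = 7 + 4 = 11  holds
(2) E + H = 4 + 7 = 11; 11 < 13  holds
(3) D × C = 3 × 4 = 12  holds
(4) |4 − 4| = 0; 0 ≤ 2  holds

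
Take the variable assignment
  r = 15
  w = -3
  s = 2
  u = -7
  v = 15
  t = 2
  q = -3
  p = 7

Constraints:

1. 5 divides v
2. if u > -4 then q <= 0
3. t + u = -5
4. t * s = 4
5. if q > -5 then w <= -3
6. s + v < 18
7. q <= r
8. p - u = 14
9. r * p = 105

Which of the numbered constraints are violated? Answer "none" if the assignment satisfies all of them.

1. 15 / 5 = 3, so 5 divides 15 — satisfied.
2. u = -7, not > -4; antecedent false, conditional vacuously true — satisfied.
3. t + u = 2 + (-7) = -5 — satisfied.
4. t * s = 2 * 2 = 4 — satisfied.
5. q = -3 > -5, so we need w ≤ -3; w = -3 ≤ -3 — satisfied.
6. s + v = 2 + 15 = 17; 17 < 18 — satisfied.
7. q = -3, r = 15; -3 ≤ 15 — satisfied.
8. p - u = 7 - (-7) = 14 — satisfied.
9. r * p = 15 * 7 = 105 — satisfied.

All constraints are satisfied.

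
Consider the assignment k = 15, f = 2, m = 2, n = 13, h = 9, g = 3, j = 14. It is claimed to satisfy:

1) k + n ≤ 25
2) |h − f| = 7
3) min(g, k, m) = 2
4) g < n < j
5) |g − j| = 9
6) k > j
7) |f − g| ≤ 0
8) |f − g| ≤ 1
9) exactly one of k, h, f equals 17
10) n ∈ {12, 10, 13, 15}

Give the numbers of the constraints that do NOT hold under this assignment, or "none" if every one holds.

Constraints 1, 5, 7, and 9 do not hold.

1) k + n = 15 + 13 = 28; 28 > 25, bound 25 not met — does not hold.
2) |9 − 2| = 7 — holds.
3) min(3, 15, 2) = 2 — holds.
4) values 3 < 13 < 14 — holds.
5) |3 − 14| = 11, not 9 — does not hold.
6) k = 15, j = 14; 15 > 14 — holds.
7) |2 − 3| = 1; 1 > 0, exceeds bound 0 — does not hold.
8) |2 − 3| = 1; 1 ≤ 1 — holds.
9) k=15, h=9, f=2; 0 of them equal 17, not exactly one — does not hold.
10) n = 13 is in {12, 10, 13, 15} — holds.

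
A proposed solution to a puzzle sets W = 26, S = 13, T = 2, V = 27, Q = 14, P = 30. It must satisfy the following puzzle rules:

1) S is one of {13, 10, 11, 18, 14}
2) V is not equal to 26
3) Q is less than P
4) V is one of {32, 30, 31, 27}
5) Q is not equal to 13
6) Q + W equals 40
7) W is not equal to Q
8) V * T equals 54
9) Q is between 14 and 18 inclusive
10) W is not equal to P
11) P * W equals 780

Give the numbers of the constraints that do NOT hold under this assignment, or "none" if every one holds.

1) S = 13 is in {13, 10, 11, 18, 14} — holds.
2) V = 27, and 27 ≠ 26 — holds.
3) Q = 14, P = 30; 14 < 30 — holds.
4) V = 27 is in {32, 30, 31, 27} — holds.
5) Q = 14, and 14 ≠ 13 — holds.
6) Q + W = 14 + 26 = 40 — holds.
7) W = 26, Q = 14; distinct — holds.
8) V * T = 27 * 2 = 54 — holds.
9) Q = 14 lies in [14, 18] — holds.
10) W = 26, P = 30; distinct — holds.
11) P * W = 30 * 26 = 780 — holds.

None — every constraint holds.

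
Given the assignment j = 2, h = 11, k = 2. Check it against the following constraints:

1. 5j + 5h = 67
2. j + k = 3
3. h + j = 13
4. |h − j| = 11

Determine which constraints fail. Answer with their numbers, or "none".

1. 5j + 5h = 5(2) + 5(11) = 65, not 67 — fails.
2. j + k = 2 + 2 = 4, not 3 — fails.
3. h + j = 11 + 2 = 13 — holds.
4. |11 − 2| = 9, not 11 — fails.

Constraints 1, 2, 4 are violated.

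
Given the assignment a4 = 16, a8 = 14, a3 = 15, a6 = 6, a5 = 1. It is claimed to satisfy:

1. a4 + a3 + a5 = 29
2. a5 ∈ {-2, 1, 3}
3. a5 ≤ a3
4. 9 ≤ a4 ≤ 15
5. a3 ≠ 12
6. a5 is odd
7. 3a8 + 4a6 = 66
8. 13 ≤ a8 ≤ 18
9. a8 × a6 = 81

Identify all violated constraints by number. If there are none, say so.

Violated: 1, 4, and 9.

1. a4 + a3 + a5 = 16 + 15 + 1 = 32, not 29 — fails.
2. a5 = 1 is in {-2, 1, 3} — holds.
3. a5 = 1, a3 = 15; 1 ≤ 15 — holds.
4. a4 = 16 is outside [9, 15] — fails.
5. a3 = 15, and 15 ≠ 12 — holds.
6. a5 = 1 is odd — holds.
7. 3a8 + 4a6 = 3(14) + 4(6) = 66 — holds.
8. a8 = 14 lies in [13, 18] — holds.
9. a8 × a6 = 14 × 6 = 84, not 81 — fails.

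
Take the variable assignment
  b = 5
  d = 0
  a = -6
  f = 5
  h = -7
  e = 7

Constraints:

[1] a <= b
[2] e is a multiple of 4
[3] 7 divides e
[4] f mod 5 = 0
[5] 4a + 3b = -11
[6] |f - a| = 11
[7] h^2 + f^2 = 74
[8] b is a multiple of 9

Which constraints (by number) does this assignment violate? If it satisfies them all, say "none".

Constraints 2, 5, and 8 are violated.

[1] a = -6, b = 5; -6 ≤ 5  OK
[2] 7 = 4*1 + 3, so 4 does not divide 7  FAIL
[3] 7 / 7 = 1, so 7 divides 7  OK
[4] 5 mod 5 = 0  OK
[5] 4a + 3b = 4(-6) + 3(5) = -9, not -11  FAIL
[6] |5 - (-6)| = 11  OK
[7] h^2 + f^2 = (-7)^2 + 5^2 = 49 + 25 = 74  OK
[8] 5 = 9*0 + 5, so 9 does not divide 5  FAIL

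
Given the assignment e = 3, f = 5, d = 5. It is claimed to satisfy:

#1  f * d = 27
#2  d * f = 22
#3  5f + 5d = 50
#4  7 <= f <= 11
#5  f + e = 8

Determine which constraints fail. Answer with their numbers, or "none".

The assignment fails constraints 1, 2, 4.

#1 f * d = 5 * 5 = 25, not 27 — fails.
#2 d * f = 5 * 5 = 25, not 22 — fails.
#3 5f + 5d = 5(5) + 5(5) = 50 — holds.
#4 f = 5 is outside [7, 11] — fails.
#5 f + e = 5 + 3 = 8 — holds.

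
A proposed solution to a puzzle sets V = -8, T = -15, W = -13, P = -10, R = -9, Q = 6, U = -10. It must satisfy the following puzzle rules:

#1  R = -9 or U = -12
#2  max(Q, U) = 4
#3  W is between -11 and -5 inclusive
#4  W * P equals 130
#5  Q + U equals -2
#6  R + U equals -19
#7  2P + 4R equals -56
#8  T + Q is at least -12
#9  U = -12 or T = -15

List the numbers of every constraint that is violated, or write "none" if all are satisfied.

Violated: 2, 3, 5.

#1 R = -9 = -9 (first disjunct) — satisfied.
#2 max(6, -10) = 6, not 4 — violated.
#3 W = -13 is outside [-11, -5] — violated.
#4 W * P = -13 * (-10) = 130 — satisfied.
#5 Q + U = 6 + (-10) = -4, not -2 — violated.
#6 R + U = -9 + (-10) = -19 — satisfied.
#7 2P + 4R = 2(-10) + 4(-9) = -56 — satisfied.
#8 T + Q = -15 + 6 = -9; -9 ≥ -12 — satisfied.
#9 U = -10 ≠ -12, but T = -15 = -15 (second disjunct) — satisfied.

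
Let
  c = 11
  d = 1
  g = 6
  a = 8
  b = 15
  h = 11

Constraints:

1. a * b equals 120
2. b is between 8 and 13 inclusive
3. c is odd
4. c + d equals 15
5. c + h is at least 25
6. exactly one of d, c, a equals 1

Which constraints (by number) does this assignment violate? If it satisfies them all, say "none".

1. a * b = 8 * 15 = 120 — satisfied.
2. b = 15 is outside [8, 13] — violated.
3. c = 11 is odd — satisfied.
4. c + d = 11 + 1 = 12, not 15 — violated.
5. c + h = 11 + 11 = 22; 22 < 25, bound 25 not met — violated.
6. d=1, c=11, a=8; 1 of them equals 1 — satisfied.

No — constraints 2, 4, 5 are not satisfied.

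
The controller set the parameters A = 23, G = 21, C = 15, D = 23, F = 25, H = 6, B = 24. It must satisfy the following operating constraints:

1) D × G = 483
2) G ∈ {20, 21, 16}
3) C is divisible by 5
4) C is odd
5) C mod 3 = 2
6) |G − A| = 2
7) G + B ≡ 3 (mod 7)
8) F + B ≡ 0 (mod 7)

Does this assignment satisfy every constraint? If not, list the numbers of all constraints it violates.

Constraint 5 does not hold.

1) D × G = 23 × 21 = 483  yes
2) G = 21 is in {20, 21, 16}  yes
3) 15 / 5 = 3, so 5 divides 15  yes
4) C = 15 is odd  yes
5) 15 mod 3 = 0, not 2  no
6) |21 − 23| = 2  yes
7) G + B = 45; 45 mod 7 = 3  yes
8) F + B = 49; 49 mod 7 = 0  yes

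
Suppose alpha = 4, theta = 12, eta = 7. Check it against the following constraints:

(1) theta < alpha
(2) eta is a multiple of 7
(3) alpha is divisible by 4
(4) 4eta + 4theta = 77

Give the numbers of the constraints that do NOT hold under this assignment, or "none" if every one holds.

Constraints 1, 4 are violated.

(1) theta = 12, alpha = 4; 12 ≥ 4 (want <) — violated.
(2) 7 / 7 = 1, so 7 divides 7 — OK.
(3) 4 / 4 = 1, so 4 divides 4 — OK.
(4) 4eta + 4theta = 4(7) + 4(12) = 76, not 77 — violated.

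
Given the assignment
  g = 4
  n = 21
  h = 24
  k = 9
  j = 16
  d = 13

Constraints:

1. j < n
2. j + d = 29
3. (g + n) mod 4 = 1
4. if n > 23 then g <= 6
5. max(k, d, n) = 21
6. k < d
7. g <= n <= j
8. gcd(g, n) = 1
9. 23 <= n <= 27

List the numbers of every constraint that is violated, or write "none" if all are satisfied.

1. j = 16, n = 21; 16 < 21 — holds.
2. j + d = 16 + 13 = 29 — holds.
3. g + n = 25; 25 mod 4 = 1 — holds.
4. n = 21, not > 23; antecedent false, conditional vacuously true — holds.
5. max(9, 13, 21) = 21 — holds.
6. k = 9, d = 13; 9 < 13 — holds.
7. values 4, 21, 16; n = 21 is not <= j = 16 — does not hold.
8. gcd(4, 21) = 1 — holds.
9. n = 21 is outside [23, 27] — does not hold.

Constraints 7, 9 are violated.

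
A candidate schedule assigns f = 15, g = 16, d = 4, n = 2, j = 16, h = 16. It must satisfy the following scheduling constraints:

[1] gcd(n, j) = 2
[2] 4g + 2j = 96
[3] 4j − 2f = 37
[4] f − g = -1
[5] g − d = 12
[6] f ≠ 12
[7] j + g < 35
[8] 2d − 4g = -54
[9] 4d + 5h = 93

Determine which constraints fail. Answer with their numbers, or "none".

[1] gcd(2, 16) = 2 — holds.
[2] 4g + 2j = 4(16) + 2(16) = 96 — holds.
[3] 4j − 2f = 4(16) − 2(15) = 34, not 37 — fails.
[4] f − g = 15 − 16 = -1 — holds.
[5] g − d = 16 − 4 = 12 — holds.
[6] f = 15, and 15 ≠ 12 — holds.
[7] j + g = 16 + 16 = 32; 32 < 35 — holds.
[8] 2d − 4g = 2(4) − 4(16) = -56, not -54 — fails.
[9] 4d + 5h = 4(4) + 5(16) = 96, not 93 — fails.

No — constraints 3, 8, and 9 are not satisfied.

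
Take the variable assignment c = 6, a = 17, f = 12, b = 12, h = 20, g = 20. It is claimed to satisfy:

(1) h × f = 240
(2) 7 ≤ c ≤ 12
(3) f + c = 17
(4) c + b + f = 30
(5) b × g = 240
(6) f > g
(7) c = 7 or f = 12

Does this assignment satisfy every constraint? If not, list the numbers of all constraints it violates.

(1) h × f = 20 × 12 = 240 — holds.
(2) c = 6 is outside [7, 12] — fails.
(3) f + c = 12 + 6 = 18, not 17 — fails.
(4) c + b + f = 6 + 12 + 12 = 30 — holds.
(5) b × g = 12 × 20 = 240 — holds.
(6) f = 12, g = 20; 12 ≤ 20 (want >) — fails.
(7) c = 6 ≠ 7, but f = 12 = 12 (second disjunct) — holds.

Violated: 2, 3, and 6.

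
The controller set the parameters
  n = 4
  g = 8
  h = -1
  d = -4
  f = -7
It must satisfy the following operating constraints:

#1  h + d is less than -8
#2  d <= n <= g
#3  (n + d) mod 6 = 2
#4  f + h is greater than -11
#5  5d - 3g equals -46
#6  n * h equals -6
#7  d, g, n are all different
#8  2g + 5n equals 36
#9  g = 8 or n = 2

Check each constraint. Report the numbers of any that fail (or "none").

Constraints 1, 3, 5, 6 are violated.

#1 h + d = -1 + (-4) = -5; -5 ≥ -8, bound -8 not met — violated.
#2 values -4 <= 4 <= 8 — satisfied.
#3 n + d = 0; 0 mod 6 = 0, not 2 — violated.
#4 f + h = -7 + (-1) = -8; -8 > -11 — satisfied.
#5 5d - 3g = 5(-4) - 3(8) = -44, not -46 — violated.
#6 n * h = 4 * (-1) = -4, not -6 — violated.
#7 values -4, 8, 4 are pairwise distinct — satisfied.
#8 2g + 5n = 2(8) + 5(4) = 36 — satisfied.
#9 g = 8 = 8 (first disjunct) — satisfied.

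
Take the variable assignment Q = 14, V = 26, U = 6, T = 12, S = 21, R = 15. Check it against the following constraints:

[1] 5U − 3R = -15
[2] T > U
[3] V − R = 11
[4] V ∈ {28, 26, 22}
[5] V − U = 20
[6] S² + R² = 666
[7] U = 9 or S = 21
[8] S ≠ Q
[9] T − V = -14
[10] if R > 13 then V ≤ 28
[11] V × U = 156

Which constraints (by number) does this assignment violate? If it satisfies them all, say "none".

No violations.

[1] 5U − 3R = 5(6) − 3(15) = -15 — OK.
[2] T = 12, U = 6; 12 > 6 — OK.
[3] V − R = 26 − 15 = 11 — OK.
[4] V = 26 is in {28, 26, 22} — OK.
[5] V − U = 26 − 6 = 20 — OK.
[6] S² + R² = 21² + 15² = 441 + 225 = 666 — OK.
[7] U = 6 ≠ 9, but S = 21 = 21 (second disjunct) — OK.
[8] S = 21, Q = 14; distinct — OK.
[9] T − V = 12 − 26 = -14 — OK.
[10] R = 15 > 13, so we need V ≤ 28; V = 26 ≤ 28 — OK.
[11] V × U = 26 × 6 = 156 — OK.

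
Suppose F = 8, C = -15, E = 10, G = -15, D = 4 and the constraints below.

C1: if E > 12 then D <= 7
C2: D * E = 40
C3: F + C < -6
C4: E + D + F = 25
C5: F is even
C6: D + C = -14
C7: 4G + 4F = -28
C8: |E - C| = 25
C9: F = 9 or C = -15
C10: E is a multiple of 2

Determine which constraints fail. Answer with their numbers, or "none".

C1: E = 10, not > 12; antecedent false, conditional vacuously true — holds.
C2: D * E = 4 * 10 = 40 — holds.
C3: F + C = 8 + (-15) = -7; -7 < -6 — holds.
C4: E + D + F = 10 + 4 + 8 = 22, not 25 — fails.
C5: F = 8 is even — holds.
C6: D + C = 4 + (-15) = -11, not -14 — fails.
C7: 4G + 4F = 4(-15) + 4(8) = -28 — holds.
C8: |10 - (-15)| = 25 — holds.
C9: F = 8 ≠ 9, but C = -15 = -15 (second disjunct) — holds.
C10: 10 / 2 = 5, so 2 divides 10 — holds.

The assignment fails constraints 4 and 6.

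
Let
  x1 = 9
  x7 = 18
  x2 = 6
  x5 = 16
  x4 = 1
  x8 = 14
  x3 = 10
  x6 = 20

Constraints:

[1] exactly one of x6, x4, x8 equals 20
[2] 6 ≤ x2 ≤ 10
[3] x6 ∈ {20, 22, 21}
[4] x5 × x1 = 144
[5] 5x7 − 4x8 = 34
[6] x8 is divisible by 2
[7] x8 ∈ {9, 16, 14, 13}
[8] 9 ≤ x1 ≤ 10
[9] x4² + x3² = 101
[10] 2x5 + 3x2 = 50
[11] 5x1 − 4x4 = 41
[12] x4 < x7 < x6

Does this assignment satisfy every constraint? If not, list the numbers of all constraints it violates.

No violations.

[1] x6=20, x4=1, x8=14; 1 of them equals 20  yes
[2] x2 = 6 lies in [6, 10]  yes
[3] x6 = 20 is in {20, 22, 21}  yes
[4] x5 × x1 = 16 × 9 = 144  yes
[5] 5x7 − 4x8 = 5(18) − 4(14) = 34  yes
[6] 14 / 2 = 7, so 2 divides 14  yes
[7] x8 = 14 is in {9, 16, 14, 13}  yes
[8] x1 = 9 lies in [9, 10]  yes
[9] x4² + x3² = 1² + 10² = 1 + 100 = 101  yes
[10] 2x5 + 3x2 = 2(16) + 3(6) = 50  yes
[11] 5x1 − 4x4 = 5(9) − 4(1) = 41  yes
[12] values 1 < 18 < 20  yes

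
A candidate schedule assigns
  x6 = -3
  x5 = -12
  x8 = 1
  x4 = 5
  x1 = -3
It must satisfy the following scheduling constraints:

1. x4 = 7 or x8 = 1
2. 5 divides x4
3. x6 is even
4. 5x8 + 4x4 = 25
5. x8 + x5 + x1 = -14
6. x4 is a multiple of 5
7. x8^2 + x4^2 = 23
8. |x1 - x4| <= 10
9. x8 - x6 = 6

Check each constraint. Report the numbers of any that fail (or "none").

1. x4 = 5 ≠ 7, but x8 = 1 = 1 (second disjunct) — holds.
2. 5 / 5 = 1, so 5 divides 5 — holds.
3. x6 = -3 is odd — fails.
4. 5x8 + 4x4 = 5(1) + 4(5) = 25 — holds.
5. x8 + x5 + x1 = 1 + (-12) + (-3) = -14 — holds.
6. 5 / 5 = 1, so 5 divides 5 — holds.
7. x8^2 + x4^2 = 1^2 + 5^2 = 1 + 25 = 26, not 23 — fails.
8. |-3 - 5| = 8; 8 ≤ 10 — holds.
9. x8 - x6 = 1 - (-3) = 4, not 6 — fails.

Constraints 3, 7, and 9 are violated.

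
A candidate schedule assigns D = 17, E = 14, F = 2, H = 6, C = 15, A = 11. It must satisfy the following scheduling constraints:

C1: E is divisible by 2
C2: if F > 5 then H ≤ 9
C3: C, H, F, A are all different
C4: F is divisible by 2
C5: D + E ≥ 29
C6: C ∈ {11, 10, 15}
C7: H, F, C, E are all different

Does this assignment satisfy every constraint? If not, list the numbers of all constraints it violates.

C1: 14 / 2 = 7, so 2 divides 14 — holds.
C2: F = 2, not > 5; antecedent false, conditional vacuously true — holds.
C3: values 15, 6, 2, 11 are pairwise distinct — holds.
C4: 2 / 2 = 1, so 2 divides 2 — holds.
C5: D + E = 17 + 14 = 31; 31 ≥ 29 — holds.
C6: C = 15 is in {11, 10, 15} — holds.
C7: values 6, 2, 15, 14 are pairwise distinct — holds.

Yes — all constraints hold.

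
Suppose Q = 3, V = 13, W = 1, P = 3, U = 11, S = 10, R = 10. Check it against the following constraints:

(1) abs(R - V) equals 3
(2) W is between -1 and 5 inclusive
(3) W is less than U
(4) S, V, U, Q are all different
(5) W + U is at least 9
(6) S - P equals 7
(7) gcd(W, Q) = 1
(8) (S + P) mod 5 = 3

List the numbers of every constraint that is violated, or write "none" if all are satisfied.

(1) abs(10 - 13) = 3  ✔
(2) W = 1 lies in [-1, 5]  ✔
(3) W = 1, U = 11; 1 < 11  ✔
(4) values 10, 13, 11, 3 are pairwise distinct  ✔
(5) W + U = 1 + 11 = 12; 12 ≥ 9  ✔
(6) S - P = 10 - 3 = 7  ✔
(7) gcd(1, 3) = 1  ✔
(8) S + P = 13; 13 mod 5 = 3  ✔

None — every constraint holds.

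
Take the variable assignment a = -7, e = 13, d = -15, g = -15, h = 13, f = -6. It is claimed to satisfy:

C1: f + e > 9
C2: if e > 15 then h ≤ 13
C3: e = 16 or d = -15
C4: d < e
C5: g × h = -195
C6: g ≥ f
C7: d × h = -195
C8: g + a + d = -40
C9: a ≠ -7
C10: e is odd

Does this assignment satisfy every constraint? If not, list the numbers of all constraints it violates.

The assignment fails constraints 1, 6, 8, and 9.

C1: f + e = -6 + 13 = 7; 7 ≤ 9, bound 9 not met — violated.
C2: e = 13, not > 15; antecedent false, conditional vacuously true — OK.
C3: e = 13 ≠ 16, but d = -15 = -15 (second disjunct) — OK.
C4: d = -15, e = 13; -15 < 13 — OK.
C5: g × h = -15 × 13 = -195 — OK.
C6: g = -15, f = -6; -15 < -6 (want ≥) — violated.
C7: d × h = -15 × 13 = -195 — OK.
C8: g + a + d = -15 + (-7) + (-15) = -37, not -40 — violated.
C9: a = -7, but -7 is required to differ — violated.
C10: e = 13 is odd — OK.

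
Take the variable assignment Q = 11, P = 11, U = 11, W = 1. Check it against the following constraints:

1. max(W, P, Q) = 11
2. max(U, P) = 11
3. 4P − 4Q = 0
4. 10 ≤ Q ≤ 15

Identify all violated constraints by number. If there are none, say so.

1. max(1, 11, 11) = 11 — OK.
2. max(11, 11) = 11 — OK.
3. 4P − 4Q = 4(11) − 4(11) = 0 — OK.
4. Q = 11 lies in [10, 15] — OK.

No violations.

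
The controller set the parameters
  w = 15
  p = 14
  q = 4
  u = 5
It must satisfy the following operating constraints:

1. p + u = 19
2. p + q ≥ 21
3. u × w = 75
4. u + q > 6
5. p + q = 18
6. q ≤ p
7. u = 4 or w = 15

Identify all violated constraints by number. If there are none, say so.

The assignment fails constraint 2.

1. p + u = 14 + 5 = 19  ✔
2. p + q = 14 + 4 = 18; 18 < 21, bound 21 not met  ✘
3. u × w = 5 × 15 = 75  ✔
4. u + q = 5 + 4 = 9; 9 > 6  ✔
5. p + q = 14 + 4 = 18  ✔
6. q = 4, p = 14; 4 ≤ 14  ✔
7. u = 5 ≠ 4, but w = 15 = 15 (second disjunct)  ✔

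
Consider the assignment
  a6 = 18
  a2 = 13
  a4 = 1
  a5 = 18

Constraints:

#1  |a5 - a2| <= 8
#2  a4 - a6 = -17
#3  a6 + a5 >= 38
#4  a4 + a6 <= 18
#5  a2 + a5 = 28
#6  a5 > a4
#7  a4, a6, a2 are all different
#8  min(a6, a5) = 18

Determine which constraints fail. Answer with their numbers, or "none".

#1 |18 - 13| = 5; 5 ≤ 8 — holds.
#2 a4 - a6 = 1 - 18 = -17 — holds.
#3 a6 + a5 = 18 + 18 = 36; 36 < 38, bound 38 not met — does not hold.
#4 a4 + a6 = 1 + 18 = 19; 19 > 18, bound 18 not met — does not hold.
#5 a2 + a5 = 13 + 18 = 31, not 28 — does not hold.
#6 a5 = 18, a4 = 1; 18 > 1 — holds.
#7 values 1, 18, 13 are pairwise distinct — holds.
#8 min(18, 18) = 18 — holds.

No — constraints 3, 4, and 5 are not satisfied.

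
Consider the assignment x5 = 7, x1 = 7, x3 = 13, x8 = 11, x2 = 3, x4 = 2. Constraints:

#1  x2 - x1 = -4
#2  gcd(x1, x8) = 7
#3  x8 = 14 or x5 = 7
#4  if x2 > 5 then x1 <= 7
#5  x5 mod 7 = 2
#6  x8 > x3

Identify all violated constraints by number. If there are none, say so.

Constraints 2, 5, 6 are violated.

#1 x2 - x1 = 3 - 7 = -4 — OK.
#2 gcd(7, 11) = 1, not 7 — violated.
#3 x8 = 11 ≠ 14, but x5 = 7 = 7 (second disjunct) — OK.
#4 x2 = 3, not > 5; antecedent false, conditional vacuously true — OK.
#5 7 mod 7 = 0, not 2 — violated.
#6 x8 = 11, x3 = 13; 11 ≤ 13 (want >) — violated.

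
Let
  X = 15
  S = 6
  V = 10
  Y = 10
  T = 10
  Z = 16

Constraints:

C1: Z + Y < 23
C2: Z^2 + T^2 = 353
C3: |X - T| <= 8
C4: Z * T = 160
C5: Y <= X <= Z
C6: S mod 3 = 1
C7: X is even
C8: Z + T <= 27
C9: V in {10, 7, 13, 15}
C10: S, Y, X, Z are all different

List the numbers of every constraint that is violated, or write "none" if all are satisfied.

Violated: 1, 2, 6, 7.

C1: Z + Y = 16 + 10 = 26; 26 ≥ 23, bound 23 not met — violated.
C2: Z^2 + T^2 = 16^2 + 10^2 = 256 + 100 = 356, not 353 — violated.
C3: |15 - 10| = 5; 5 ≤ 8 — OK.
C4: Z * T = 16 * 10 = 160 — OK.
C5: values 10 <= 15 <= 16 — OK.
C6: 6 mod 3 = 0, not 1 — violated.
C7: X = 15 is odd — violated.
C8: Z + T = 16 + 10 = 26; 26 ≤ 27 — OK.
C9: V = 10 is in {10, 7, 13, 15} — OK.
C10: values 6, 10, 15, 16 are pairwise distinct — OK.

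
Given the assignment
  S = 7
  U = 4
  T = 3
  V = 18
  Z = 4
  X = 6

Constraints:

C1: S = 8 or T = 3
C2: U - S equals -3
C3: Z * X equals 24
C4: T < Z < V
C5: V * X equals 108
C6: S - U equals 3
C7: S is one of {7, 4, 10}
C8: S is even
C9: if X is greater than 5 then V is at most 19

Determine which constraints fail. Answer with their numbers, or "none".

No — constraint 8 is not satisfied.

C1: S = 7 ≠ 8, but T = 3 = 3 (second disjunct) — holds.
C2: U - S = 4 - 7 = -3 — holds.
C3: Z * X = 4 * 6 = 24 — holds.
C4: values 3 < 4 < 18 — holds.
C5: V * X = 18 * 6 = 108 — holds.
C6: S - U = 7 - 4 = 3 — holds.
C7: S = 7 is in {7, 4, 10} — holds.
C8: S = 7 is odd — does not hold.
C9: X = 6 > 5, so we need V ≤ 19; V = 18 ≤ 19 — holds.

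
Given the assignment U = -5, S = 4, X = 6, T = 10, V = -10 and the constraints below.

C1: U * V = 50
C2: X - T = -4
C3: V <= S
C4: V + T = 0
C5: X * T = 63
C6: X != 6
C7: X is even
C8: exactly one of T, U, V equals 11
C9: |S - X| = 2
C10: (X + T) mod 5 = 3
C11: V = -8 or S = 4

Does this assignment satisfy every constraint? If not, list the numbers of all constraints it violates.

Violated: 5, 6, 8, and 10.

C1: U * V = -5 * (-10) = 50 — satisfied.
C2: X - T = 6 - 10 = -4 — satisfied.
C3: V = -10, S = 4; -10 ≤ 4 — satisfied.
C4: V + T = -10 + 10 = 0 — satisfied.
C5: X * T = 6 * 10 = 60, not 63 — violated.
C6: X = 6, but 6 is required to differ — violated.
C7: X = 6 is even — satisfied.
C8: T=10, U=-5, V=-10; 0 of them equal 11, not exactly one — violated.
C9: |4 - 6| = 2 — satisfied.
C10: X + T = 16; 16 mod 5 = 1, not 3 — violated.
C11: V = -10 ≠ -8, but S = 4 = 4 (second disjunct) — satisfied.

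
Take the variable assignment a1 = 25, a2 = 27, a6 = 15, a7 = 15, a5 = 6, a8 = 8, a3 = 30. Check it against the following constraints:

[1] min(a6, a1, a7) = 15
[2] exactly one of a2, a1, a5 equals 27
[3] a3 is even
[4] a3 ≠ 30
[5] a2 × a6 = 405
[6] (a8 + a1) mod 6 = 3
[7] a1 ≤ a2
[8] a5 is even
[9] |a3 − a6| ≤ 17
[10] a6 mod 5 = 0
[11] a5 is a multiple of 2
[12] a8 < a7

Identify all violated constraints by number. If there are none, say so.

Constraint 4 does not hold.

[1] min(15, 25, 15) = 15  yes
[2] a2=27, a1=25, a5=6; 1 of them equals 27  yes
[3] a3 = 30 is even  yes
[4] a3 = 30, but 30 is required to differ  no
[5] a2 × a6 = 27 × 15 = 405  yes
[6] a8 + a1 = 33; 33 mod 6 = 3  yes
[7] a1 = 25, a2 = 27; 25 ≤ 27  yes
[8] a5 = 6 is even  yes
[9] |30 − 15| = 15; 15 ≤ 17  yes
[10] 15 mod 5 = 0  yes
[11] 6 / 2 = 3, so 2 divides 6  yes
[12] a8 = 8, a7 = 15; 8 < 15  yes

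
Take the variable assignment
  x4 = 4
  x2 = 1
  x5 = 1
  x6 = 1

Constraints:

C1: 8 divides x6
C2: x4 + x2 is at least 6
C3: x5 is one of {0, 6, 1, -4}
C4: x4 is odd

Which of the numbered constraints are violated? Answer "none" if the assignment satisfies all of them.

No — constraints 1, 2, and 4 are not satisfied.

C1: 1 = 8*0 + 1, so 8 does not divide 1  no
C2: x4 + x2 = 4 + 1 = 5; 5 < 6, bound 6 not met  no
C3: x5 = 1 is in {0, 6, 1, -4}  yes
C4: x4 = 4 is even  no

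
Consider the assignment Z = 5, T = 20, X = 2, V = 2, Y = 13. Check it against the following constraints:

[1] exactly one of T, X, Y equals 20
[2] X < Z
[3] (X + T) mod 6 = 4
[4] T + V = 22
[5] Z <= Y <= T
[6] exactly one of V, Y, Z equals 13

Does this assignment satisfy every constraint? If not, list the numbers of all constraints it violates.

[1] T=20, X=2, Y=13; 1 of them equals 20  ✔
[2] X = 2, Z = 5; 2 < 5  ✔
[3] X + T = 22; 22 mod 6 = 4  ✔
[4] T + V = 20 + 2 = 22  ✔
[5] values 5 <= 13 <= 20  ✔
[6] V=2, Y=13, Z=5; 1 of them equals 13  ✔

The assignment satisfies every constraint.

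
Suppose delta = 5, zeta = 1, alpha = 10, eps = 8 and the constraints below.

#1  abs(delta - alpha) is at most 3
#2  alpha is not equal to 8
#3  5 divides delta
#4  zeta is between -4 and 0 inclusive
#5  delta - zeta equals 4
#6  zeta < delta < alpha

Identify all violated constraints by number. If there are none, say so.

Constraints 1 and 4 do not hold.

#1 abs(5 - 10) = 5; 5 > 3, exceeds bound 3 — violated.
#2 alpha = 10, and 10 ≠ 8 — OK.
#3 5 / 5 = 1, so 5 divides 5 — OK.
#4 zeta = 1 is outside [-4, 0] — violated.
#5 delta - zeta = 5 - 1 = 4 — OK.
#6 values 1 < 5 < 10 — OK.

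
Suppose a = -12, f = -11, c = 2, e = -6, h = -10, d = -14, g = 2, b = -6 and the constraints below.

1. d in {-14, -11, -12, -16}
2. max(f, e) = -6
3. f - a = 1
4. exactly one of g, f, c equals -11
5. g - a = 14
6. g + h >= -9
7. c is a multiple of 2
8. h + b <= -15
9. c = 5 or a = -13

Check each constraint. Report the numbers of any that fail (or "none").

Violated: 9.

1. d = -14 is in {-14, -11, -12, -16} — holds.
2. max(-11, -6) = -6 — holds.
3. f - a = -11 - (-12) = 1 — holds.
4. g=2, f=-11, c=2; 1 of them equals -11 — holds.
5. g - a = 2 - (-12) = 14 — holds.
6. g + h = 2 + (-10) = -8; -8 ≥ -9 — holds.
7. 2 / 2 = 1, so 2 divides 2 — holds.
8. h + b = -10 + (-6) = -16; -16 ≤ -15 — holds.
9. c = 2 ≠ 5 and a = -12 ≠ -13; both disjuncts false — fails.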